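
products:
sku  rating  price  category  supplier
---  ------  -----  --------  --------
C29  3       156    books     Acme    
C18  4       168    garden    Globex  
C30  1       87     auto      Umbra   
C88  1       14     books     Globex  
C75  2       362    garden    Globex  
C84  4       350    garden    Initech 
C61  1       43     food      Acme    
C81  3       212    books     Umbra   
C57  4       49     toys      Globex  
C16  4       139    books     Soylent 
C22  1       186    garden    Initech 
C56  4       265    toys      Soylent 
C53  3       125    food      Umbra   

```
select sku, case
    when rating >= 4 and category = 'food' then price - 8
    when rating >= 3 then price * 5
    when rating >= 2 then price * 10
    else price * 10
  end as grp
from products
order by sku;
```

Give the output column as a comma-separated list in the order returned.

sku=C16: rating >= 3 → 695
sku=C18: rating >= 3 → 840
sku=C22: ELSE → 1860
sku=C29: rating >= 3 → 780
sku=C30: ELSE → 870
sku=C53: rating >= 3 → 625
sku=C56: rating >= 3 → 1325
sku=C57: rating >= 3 → 245
sku=C61: ELSE → 430
sku=C75: rating >= 2 → 3620
sku=C81: rating >= 3 → 1060
sku=C84: rating >= 3 → 1750
sku=C88: ELSE → 140

695, 840, 1860, 780, 870, 625, 1325, 245, 430, 3620, 1060, 1750, 140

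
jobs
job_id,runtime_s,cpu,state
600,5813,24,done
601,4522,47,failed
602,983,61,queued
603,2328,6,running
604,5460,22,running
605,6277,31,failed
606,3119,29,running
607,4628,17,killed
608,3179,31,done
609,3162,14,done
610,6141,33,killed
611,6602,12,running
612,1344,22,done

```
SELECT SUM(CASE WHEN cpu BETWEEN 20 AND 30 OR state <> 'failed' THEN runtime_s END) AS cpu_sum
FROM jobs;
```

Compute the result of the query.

job_id=600: ✓ → 5813
job_id=601: ✗
job_id=602: ✓ → 983
job_id=603: ✓ → 2328
job_id=604: ✓ → 5460
job_id=605: ✗
job_id=606: ✓ → 3119
job_id=607: ✓ → 4628
job_id=608: ✓ → 3179
job_id=609: ✓ → 3162
job_id=610: ✓ → 6141
job_id=611: ✓ → 6602
job_id=612: ✓ → 1344
cpu_sum = 5813 + 983 + 2328 + 5460 + 3119 + 4628 + 3179 + 3162 + 6141 + 6602 + 1344 = 42759

42759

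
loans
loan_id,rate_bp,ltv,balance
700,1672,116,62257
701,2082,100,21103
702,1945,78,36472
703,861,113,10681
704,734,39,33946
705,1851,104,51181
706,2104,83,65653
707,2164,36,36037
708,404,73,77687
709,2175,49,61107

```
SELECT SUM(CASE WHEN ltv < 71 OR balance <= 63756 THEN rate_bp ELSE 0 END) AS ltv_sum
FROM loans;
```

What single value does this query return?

13484

loan_id=700: ✓ → 1672
loan_id=701: ✓ → 2082
loan_id=702: ✓ → 1945
loan_id=703: ✓ → 861
loan_id=704: ✓ → 734
loan_id=705: ✓ → 1851
loan_id=706: ✗
loan_id=707: ✓ → 2164
loan_id=708: ✗
loan_id=709: ✓ → 2175
ltv_sum = 1672 + 2082 + 1945 + 861 + 734 + 1851 + 2164 + 2175 = 13484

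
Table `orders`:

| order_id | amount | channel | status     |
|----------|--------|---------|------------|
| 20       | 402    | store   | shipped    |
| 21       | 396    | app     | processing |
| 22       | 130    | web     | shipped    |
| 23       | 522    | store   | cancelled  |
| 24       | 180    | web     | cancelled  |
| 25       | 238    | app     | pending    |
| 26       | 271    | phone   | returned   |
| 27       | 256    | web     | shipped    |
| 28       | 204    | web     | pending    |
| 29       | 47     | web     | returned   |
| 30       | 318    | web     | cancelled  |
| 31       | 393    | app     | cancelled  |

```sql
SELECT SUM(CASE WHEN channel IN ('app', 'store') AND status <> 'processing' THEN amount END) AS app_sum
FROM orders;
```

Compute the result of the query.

1555

order_id=20: ✓ → 402
order_id=21: ✗
order_id=22: ✗
order_id=23: ✓ → 522
order_id=24: ✗
order_id=25: ✓ → 238
order_id=26: ✗
order_id=27: ✗
order_id=28: ✗
order_id=29: ✗
order_id=30: ✗
order_id=31: ✓ → 393
app_sum = 402 + 522 + 238 + 393 = 1555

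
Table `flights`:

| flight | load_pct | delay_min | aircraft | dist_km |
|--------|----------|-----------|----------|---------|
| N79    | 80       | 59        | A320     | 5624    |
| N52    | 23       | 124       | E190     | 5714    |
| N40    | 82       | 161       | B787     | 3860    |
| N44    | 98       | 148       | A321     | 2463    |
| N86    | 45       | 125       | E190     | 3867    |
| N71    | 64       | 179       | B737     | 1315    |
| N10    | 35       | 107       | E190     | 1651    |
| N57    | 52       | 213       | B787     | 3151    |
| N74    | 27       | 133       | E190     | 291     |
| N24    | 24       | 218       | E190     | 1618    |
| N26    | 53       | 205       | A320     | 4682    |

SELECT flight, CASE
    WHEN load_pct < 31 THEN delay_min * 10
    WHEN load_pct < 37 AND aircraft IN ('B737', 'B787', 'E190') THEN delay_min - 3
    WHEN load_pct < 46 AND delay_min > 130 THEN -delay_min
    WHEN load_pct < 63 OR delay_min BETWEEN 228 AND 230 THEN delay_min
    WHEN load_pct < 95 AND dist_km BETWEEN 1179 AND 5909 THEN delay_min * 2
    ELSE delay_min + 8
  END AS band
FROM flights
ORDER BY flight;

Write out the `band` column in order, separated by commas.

flight=N10: load_pct < 37 AND aircraft IN ('B737', 'B787', 'E190') → 104
flight=N24: load_pct < 31 → 2180
flight=N26: load_pct < 63 OR delay_min BETWEEN 228 AND 230 → 205
flight=N40: load_pct < 95 AND dist_km BETWEEN 1179 AND 5909 → 322
flight=N44: ELSE → 156
flight=N52: load_pct < 31 → 1240
flight=N57: load_pct < 63 OR delay_min BETWEEN 228 AND 230 → 213
flight=N71: load_pct < 95 AND dist_km BETWEEN 1179 AND 5909 → 358
flight=N74: load_pct < 31 → 1330
flight=N79: load_pct < 95 AND dist_km BETWEEN 1179 AND 5909 → 118
flight=N86: load_pct < 63 OR delay_min BETWEEN 228 AND 230 → 125

104, 2180, 205, 322, 156, 1240, 213, 358, 1330, 118, 125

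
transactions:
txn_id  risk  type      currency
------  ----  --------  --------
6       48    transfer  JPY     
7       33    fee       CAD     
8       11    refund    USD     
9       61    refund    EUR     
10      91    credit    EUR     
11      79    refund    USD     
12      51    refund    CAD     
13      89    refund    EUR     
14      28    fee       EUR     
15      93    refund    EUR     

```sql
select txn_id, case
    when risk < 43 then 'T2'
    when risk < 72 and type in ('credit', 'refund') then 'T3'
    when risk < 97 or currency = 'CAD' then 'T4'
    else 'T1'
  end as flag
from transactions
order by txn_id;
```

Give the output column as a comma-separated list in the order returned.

txn_id=6: risk < 97 or currency = 'CAD' → T4
txn_id=7: risk < 43 → T2
txn_id=8: risk < 43 → T2
txn_id=9: risk < 72 and type in ('credit', 'refund') → T3
txn_id=10: risk < 97 or currency = 'CAD' → T4
txn_id=11: risk < 97 or currency = 'CAD' → T4
txn_id=12: risk < 72 and type in ('credit', 'refund') → T3
txn_id=13: risk < 97 or currency = 'CAD' → T4
txn_id=14: risk < 43 → T2
txn_id=15: risk < 97 or currency = 'CAD' → T4

T4, T2, T2, T3, T4, T4, T3, T4, T2, T4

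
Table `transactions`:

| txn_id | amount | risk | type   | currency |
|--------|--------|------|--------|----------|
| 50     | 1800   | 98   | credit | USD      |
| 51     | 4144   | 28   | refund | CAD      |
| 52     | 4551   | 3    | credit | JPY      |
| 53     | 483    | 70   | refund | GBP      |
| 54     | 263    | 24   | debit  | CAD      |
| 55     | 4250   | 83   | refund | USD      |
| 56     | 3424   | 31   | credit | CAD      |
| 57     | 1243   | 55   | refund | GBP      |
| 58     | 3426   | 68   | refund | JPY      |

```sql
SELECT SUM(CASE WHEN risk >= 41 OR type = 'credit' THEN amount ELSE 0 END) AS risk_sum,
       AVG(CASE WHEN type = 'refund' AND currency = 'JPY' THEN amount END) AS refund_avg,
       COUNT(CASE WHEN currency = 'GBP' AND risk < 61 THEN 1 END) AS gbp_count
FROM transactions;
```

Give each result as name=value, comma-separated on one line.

[risk_sum: risk >= 41 OR type = 'credit']
txn_id=50: ✓ → 1800
txn_id=51: ✗
txn_id=52: ✓ → 4551
txn_id=53: ✓ → 483
txn_id=54: ✗
txn_id=55: ✓ → 4250
txn_id=56: ✓ → 3424
txn_id=57: ✓ → 1243
txn_id=58: ✓ → 3426
risk_sum = 1800 + 4551 + 483 + 4250 + 3424 + 1243 + 3426 = 19177
—
[refund_avg: type = 'refund' AND currency = 'JPY']
txn_id=50: ✗
txn_id=51: ✗
txn_id=52: ✗
txn_id=53: ✗
txn_id=54: ✗
txn_id=55: ✗
txn_id=56: ✗
txn_id=57: ✗
txn_id=58: ✓ → 3426
refund_avg = 3426
—
[gbp_count: currency = 'GBP' AND risk < 61]
txn_id=50: ✗
txn_id=51: ✗
txn_id=52: ✗
txn_id=53: ✗
txn_id=54: ✗
txn_id=55: ✗
txn_id=56: ✗
txn_id=57: ✓ → 1
txn_id=58: ✗
gbp_count = COUNT(1) = 1

risk_sum=19177, refund_avg=3426, gbp_count=1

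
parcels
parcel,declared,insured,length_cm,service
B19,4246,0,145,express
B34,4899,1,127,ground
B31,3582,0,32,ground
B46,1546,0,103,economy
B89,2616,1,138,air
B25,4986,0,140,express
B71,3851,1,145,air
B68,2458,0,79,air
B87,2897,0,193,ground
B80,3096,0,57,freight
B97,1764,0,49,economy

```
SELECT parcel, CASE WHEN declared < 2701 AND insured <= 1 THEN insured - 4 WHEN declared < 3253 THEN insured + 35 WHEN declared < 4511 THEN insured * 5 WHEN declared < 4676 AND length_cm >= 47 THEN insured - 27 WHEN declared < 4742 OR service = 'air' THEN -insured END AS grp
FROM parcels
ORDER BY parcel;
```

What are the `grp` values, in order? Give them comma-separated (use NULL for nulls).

0, NULL, 0, NULL, -4, -4, 5, 35, 35, -3, -4

parcel=B19: declared < 4511 → 0
parcel=B25: (no match → NULL) → NULL
parcel=B31: declared < 4511 → 0
parcel=B34: (no match → NULL) → NULL
parcel=B46: declared < 2701 AND insured <= 1 → -4
parcel=B68: declared < 2701 AND insured <= 1 → -4
parcel=B71: declared < 4511 → 5
parcel=B80: declared < 3253 → 35
parcel=B87: declared < 3253 → 35
parcel=B89: declared < 2701 AND insured <= 1 → -3
parcel=B97: declared < 2701 AND insured <= 1 → -4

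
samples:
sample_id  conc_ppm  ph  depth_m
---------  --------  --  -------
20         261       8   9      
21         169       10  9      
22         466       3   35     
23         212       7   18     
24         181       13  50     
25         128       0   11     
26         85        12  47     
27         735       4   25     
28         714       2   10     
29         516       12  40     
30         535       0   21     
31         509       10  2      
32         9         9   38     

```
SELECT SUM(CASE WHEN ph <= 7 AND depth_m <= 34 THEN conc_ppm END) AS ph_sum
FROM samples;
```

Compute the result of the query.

2324

sample_id=20: ✗
sample_id=21: ✗
sample_id=22: ✗
sample_id=23: ✓ → 212
sample_id=24: ✗
sample_id=25: ✓ → 128
sample_id=26: ✗
sample_id=27: ✓ → 735
sample_id=28: ✓ → 714
sample_id=29: ✗
sample_id=30: ✓ → 535
sample_id=31: ✗
sample_id=32: ✗
ph_sum = 212 + 128 + 735 + 714 + 535 = 2324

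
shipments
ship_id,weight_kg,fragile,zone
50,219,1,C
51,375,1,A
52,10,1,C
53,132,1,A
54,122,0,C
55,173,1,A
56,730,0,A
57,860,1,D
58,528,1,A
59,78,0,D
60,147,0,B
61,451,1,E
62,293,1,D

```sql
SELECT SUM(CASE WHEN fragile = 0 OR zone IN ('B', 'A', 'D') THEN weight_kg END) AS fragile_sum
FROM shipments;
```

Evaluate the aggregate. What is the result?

3438

ship_id=50: ✗
ship_id=51: ✓ → 375
ship_id=52: ✗
ship_id=53: ✓ → 132
ship_id=54: ✓ → 122
ship_id=55: ✓ → 173
ship_id=56: ✓ → 730
ship_id=57: ✓ → 860
ship_id=58: ✓ → 528
ship_id=59: ✓ → 78
ship_id=60: ✓ → 147
ship_id=61: ✗
ship_id=62: ✓ → 293
fragile_sum = 375 + 132 + 122 + 173 + 730 + 860 + 528 + 78 + 147 + 293 = 3438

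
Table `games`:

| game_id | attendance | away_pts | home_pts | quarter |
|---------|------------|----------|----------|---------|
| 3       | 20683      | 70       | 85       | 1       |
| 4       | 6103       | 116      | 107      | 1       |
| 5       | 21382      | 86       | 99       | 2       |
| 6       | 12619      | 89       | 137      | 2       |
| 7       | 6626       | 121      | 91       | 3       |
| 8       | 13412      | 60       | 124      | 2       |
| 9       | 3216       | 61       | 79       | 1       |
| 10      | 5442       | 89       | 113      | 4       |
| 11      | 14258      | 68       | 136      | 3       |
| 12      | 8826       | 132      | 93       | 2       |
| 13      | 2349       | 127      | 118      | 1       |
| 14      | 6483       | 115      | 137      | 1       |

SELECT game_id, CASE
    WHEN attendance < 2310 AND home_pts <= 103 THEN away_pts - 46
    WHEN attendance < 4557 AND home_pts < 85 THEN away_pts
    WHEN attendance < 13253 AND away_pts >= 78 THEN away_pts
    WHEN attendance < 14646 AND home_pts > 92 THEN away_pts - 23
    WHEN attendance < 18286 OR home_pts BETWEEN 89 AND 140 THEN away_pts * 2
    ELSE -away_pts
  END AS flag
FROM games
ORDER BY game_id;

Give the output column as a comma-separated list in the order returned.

-70, 116, 172, 89, 121, 37, 61, 89, 45, 132, 127, 115

game_id=3: ELSE → -70
game_id=4: attendance < 13253 AND away_pts >= 78 → 116
game_id=5: attendance < 18286 OR home_pts BETWEEN 89 AND 140 → 172
game_id=6: attendance < 13253 AND away_pts >= 78 → 89
game_id=7: attendance < 13253 AND away_pts >= 78 → 121
game_id=8: attendance < 14646 AND home_pts > 92 → 37
game_id=9: attendance < 4557 AND home_pts < 85 → 61
game_id=10: attendance < 13253 AND away_pts >= 78 → 89
game_id=11: attendance < 14646 AND home_pts > 92 → 45
game_id=12: attendance < 13253 AND away_pts >= 78 → 132
game_id=13: attendance < 13253 AND away_pts >= 78 → 127
game_id=14: attendance < 13253 AND away_pts >= 78 → 115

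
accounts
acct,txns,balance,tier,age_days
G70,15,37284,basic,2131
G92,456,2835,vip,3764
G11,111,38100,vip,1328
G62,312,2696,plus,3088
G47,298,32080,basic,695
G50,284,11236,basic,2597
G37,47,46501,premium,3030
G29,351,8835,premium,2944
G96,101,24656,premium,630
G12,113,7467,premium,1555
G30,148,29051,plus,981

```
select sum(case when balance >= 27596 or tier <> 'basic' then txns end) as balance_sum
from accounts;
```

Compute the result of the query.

acct=G70: ✓ → 15
acct=G92: ✓ → 456
acct=G11: ✓ → 111
acct=G62: ✓ → 312
acct=G47: ✓ → 298
acct=G50: ✗
acct=G37: ✓ → 47
acct=G29: ✓ → 351
acct=G96: ✓ → 101
acct=G12: ✓ → 113
acct=G30: ✓ → 148
balance_sum = 15 + 456 + 111 + 312 + 298 + 47 + 351 + 101 + 113 + 148 = 1952

1952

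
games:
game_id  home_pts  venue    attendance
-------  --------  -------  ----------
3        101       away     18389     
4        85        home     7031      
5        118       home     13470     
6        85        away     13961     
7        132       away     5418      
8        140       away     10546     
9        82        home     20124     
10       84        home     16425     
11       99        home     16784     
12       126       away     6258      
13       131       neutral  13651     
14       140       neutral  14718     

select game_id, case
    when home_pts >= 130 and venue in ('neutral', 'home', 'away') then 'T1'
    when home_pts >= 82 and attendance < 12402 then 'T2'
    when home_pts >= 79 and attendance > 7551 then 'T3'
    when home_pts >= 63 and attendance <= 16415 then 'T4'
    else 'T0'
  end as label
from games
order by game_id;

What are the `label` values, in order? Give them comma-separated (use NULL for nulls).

T3, T2, T3, T3, T1, T1, T3, T3, T3, T2, T1, T1

game_id=3: home_pts >= 79 and attendance > 7551 → T3
game_id=4: home_pts >= 82 and attendance < 12402 → T2
game_id=5: home_pts >= 79 and attendance > 7551 → T3
game_id=6: home_pts >= 79 and attendance > 7551 → T3
game_id=7: home_pts >= 130 and venue in ('neutral', 'home', 'away') → T1
game_id=8: home_pts >= 130 and venue in ('neutral', 'home', 'away') → T1
game_id=9: home_pts >= 79 and attendance > 7551 → T3
game_id=10: home_pts >= 79 and attendance > 7551 → T3
game_id=11: home_pts >= 79 and attendance > 7551 → T3
game_id=12: home_pts >= 82 and attendance < 12402 → T2
game_id=13: home_pts >= 130 and venue in ('neutral', 'home', 'away') → T1
game_id=14: home_pts >= 130 and venue in ('neutral', 'home', 'away') → T1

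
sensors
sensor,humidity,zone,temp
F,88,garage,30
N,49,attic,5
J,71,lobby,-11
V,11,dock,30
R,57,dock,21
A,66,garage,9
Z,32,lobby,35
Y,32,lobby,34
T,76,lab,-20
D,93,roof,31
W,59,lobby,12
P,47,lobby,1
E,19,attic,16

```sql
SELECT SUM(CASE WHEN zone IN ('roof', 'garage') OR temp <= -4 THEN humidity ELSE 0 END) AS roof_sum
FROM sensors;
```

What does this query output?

394

sensor=F: ✓ → 88
sensor=N: ✗
sensor=J: ✓ → 71
sensor=V: ✗
sensor=R: ✗
sensor=A: ✓ → 66
sensor=Z: ✗
sensor=Y: ✗
sensor=T: ✓ → 76
sensor=D: ✓ → 93
sensor=W: ✗
sensor=P: ✗
sensor=E: ✗
roof_sum = 88 + 71 + 66 + 76 + 93 = 394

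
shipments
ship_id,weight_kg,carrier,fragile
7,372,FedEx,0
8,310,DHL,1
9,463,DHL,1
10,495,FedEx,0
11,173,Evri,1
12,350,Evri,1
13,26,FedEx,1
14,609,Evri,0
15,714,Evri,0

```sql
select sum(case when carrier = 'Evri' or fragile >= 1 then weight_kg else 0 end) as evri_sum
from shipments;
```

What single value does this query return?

ship_id=7: ✗
ship_id=8: ✓ → 310
ship_id=9: ✓ → 463
ship_id=10: ✗
ship_id=11: ✓ → 173
ship_id=12: ✓ → 350
ship_id=13: ✓ → 26
ship_id=14: ✓ → 609
ship_id=15: ✓ → 714
evri_sum = 310 + 463 + 173 + 350 + 26 + 609 + 714 = 2645

2645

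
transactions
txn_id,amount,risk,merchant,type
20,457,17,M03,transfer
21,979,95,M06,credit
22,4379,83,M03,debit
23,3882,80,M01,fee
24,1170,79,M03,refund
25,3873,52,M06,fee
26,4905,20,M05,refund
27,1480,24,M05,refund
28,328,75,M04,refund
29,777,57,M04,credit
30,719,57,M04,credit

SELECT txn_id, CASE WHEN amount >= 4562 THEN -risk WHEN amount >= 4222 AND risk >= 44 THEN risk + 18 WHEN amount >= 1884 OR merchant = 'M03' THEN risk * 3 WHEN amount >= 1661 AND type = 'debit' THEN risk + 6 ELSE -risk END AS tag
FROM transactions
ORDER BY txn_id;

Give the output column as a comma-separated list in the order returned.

txn_id=20: amount >= 1884 OR merchant = 'M03' → 51
txn_id=21: ELSE → -95
txn_id=22: amount >= 4222 AND risk >= 44 → 101
txn_id=23: amount >= 1884 OR merchant = 'M03' → 240
txn_id=24: amount >= 1884 OR merchant = 'M03' → 237
txn_id=25: amount >= 1884 OR merchant = 'M03' → 156
txn_id=26: amount >= 4562 → -20
txn_id=27: ELSE → -24
txn_id=28: ELSE → -75
txn_id=29: ELSE → -57
txn_id=30: ELSE → -57

51, -95, 101, 240, 237, 156, -20, -24, -75, -57, -57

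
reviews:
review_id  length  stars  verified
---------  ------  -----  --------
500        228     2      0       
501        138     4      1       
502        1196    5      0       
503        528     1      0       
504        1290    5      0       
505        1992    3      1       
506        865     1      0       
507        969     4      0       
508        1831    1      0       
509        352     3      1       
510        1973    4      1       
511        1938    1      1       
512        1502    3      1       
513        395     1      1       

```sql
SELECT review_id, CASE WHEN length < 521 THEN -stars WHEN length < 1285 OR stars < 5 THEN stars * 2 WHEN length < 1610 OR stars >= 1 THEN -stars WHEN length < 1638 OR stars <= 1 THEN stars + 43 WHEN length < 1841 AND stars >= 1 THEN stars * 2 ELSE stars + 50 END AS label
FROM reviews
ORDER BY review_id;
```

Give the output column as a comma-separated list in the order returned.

review_id=500: length < 521 → -2
review_id=501: length < 521 → -4
review_id=502: length < 1285 OR stars < 5 → 10
review_id=503: length < 1285 OR stars < 5 → 2
review_id=504: length < 1610 OR stars >= 1 → -5
review_id=505: length < 1285 OR stars < 5 → 6
review_id=506: length < 1285 OR stars < 5 → 2
review_id=507: length < 1285 OR stars < 5 → 8
review_id=508: length < 1285 OR stars < 5 → 2
review_id=509: length < 521 → -3
review_id=510: length < 1285 OR stars < 5 → 8
review_id=511: length < 1285 OR stars < 5 → 2
review_id=512: length < 1285 OR stars < 5 → 6
review_id=513: length < 521 → -1

-2, -4, 10, 2, -5, 6, 2, 8, 2, -3, 8, 2, 6, -1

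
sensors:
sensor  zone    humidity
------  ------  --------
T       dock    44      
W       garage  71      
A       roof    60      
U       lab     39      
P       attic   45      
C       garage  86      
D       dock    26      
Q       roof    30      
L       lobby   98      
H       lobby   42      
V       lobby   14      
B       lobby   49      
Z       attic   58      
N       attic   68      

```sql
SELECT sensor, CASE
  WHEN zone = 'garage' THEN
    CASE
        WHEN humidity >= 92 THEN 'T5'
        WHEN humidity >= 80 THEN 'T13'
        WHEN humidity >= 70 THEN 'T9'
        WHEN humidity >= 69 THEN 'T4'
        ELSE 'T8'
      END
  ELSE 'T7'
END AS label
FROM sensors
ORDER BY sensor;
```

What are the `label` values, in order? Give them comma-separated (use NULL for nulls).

T7, T7, T13, T7, T7, T7, T7, T7, T7, T7, T7, T7, T9, T7

sensor=A: zone='roof' → outer ELSE → T7
sensor=B: zone='lobby' → outer ELSE → T7
sensor=C: zone='garage' → inner[humidity >= 80] → T13
sensor=D: zone='dock' → outer ELSE → T7
sensor=H: zone='lobby' → outer ELSE → T7
sensor=L: zone='lobby' → outer ELSE → T7
sensor=N: zone='attic' → outer ELSE → T7
sensor=P: zone='attic' → outer ELSE → T7
sensor=Q: zone='roof' → outer ELSE → T7
sensor=T: zone='dock' → outer ELSE → T7
sensor=U: zone='lab' → outer ELSE → T7
sensor=V: zone='lobby' → outer ELSE → T7
sensor=W: zone='garage' → inner[humidity >= 70] → T9
sensor=Z: zone='attic' → outer ELSE → T7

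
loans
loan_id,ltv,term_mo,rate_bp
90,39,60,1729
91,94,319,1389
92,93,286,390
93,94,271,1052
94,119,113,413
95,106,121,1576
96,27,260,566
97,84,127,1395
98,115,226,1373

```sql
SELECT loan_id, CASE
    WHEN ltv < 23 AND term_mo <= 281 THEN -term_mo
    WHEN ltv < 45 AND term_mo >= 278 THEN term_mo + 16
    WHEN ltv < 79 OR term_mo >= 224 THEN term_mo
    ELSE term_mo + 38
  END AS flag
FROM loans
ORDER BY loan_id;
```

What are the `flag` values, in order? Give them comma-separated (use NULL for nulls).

60, 319, 286, 271, 151, 159, 260, 165, 226

loan_id=90: ltv < 79 OR term_mo >= 224 → 60
loan_id=91: ltv < 79 OR term_mo >= 224 → 319
loan_id=92: ltv < 79 OR term_mo >= 224 → 286
loan_id=93: ltv < 79 OR term_mo >= 224 → 271
loan_id=94: ELSE → 151
loan_id=95: ELSE → 159
loan_id=96: ltv < 79 OR term_mo >= 224 → 260
loan_id=97: ELSE → 165
loan_id=98: ltv < 79 OR term_mo >= 224 → 226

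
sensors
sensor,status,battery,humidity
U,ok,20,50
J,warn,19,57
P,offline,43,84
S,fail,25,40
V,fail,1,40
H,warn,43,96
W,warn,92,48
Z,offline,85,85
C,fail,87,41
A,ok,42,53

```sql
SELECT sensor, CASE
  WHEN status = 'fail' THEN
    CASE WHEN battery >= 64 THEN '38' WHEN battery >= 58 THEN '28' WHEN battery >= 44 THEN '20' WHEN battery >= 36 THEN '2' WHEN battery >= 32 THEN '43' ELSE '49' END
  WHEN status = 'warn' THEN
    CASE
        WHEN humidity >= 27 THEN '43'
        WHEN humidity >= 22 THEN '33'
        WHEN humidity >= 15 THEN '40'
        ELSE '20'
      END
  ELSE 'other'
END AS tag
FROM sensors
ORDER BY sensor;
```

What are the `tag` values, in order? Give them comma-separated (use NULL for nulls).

other, 38, 43, 43, other, 49, other, 49, 43, other

sensor=A: status='ok' → outer ELSE → other
sensor=C: status='fail' → inner[battery >= 64] → 38
sensor=H: status='warn' → inner[humidity >= 27] → 43
sensor=J: status='warn' → inner[humidity >= 27] → 43
sensor=P: status='offline' → outer ELSE → other
sensor=S: status='fail' → inner[ELSE] → 49
sensor=U: status='ok' → outer ELSE → other
sensor=V: status='fail' → inner[ELSE] → 49
sensor=W: status='warn' → inner[humidity >= 27] → 43
sensor=Z: status='offline' → outer ELSE → other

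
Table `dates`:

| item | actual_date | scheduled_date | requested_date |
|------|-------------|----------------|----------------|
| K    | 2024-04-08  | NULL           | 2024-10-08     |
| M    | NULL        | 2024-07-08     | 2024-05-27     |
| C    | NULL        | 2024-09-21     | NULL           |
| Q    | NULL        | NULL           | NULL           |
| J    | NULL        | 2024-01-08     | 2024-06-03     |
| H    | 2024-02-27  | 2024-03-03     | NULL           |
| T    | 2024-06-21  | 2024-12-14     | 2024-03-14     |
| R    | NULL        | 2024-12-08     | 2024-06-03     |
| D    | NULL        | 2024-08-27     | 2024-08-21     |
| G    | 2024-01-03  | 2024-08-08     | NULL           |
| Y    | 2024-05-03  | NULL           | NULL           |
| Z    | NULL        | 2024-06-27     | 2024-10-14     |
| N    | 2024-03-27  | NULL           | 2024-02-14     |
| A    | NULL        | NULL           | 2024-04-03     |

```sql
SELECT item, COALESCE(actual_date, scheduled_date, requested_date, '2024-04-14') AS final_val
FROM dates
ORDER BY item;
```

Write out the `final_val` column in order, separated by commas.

item=A: actual_date=NULL, scheduled_date=NULL, requested_date=2024-04-03 → 2024-04-03
item=C: actual_date=NULL, scheduled_date=2024-09-21 → 2024-09-21
item=D: actual_date=NULL, scheduled_date=2024-08-27 → 2024-08-27
item=G: actual_date=2024-01-03 → 2024-01-03
item=H: actual_date=2024-02-27 → 2024-02-27
item=J: actual_date=NULL, scheduled_date=2024-01-08 → 2024-01-08
item=K: actual_date=2024-04-08 → 2024-04-08
item=M: actual_date=NULL, scheduled_date=2024-07-08 → 2024-07-08
item=N: actual_date=2024-03-27 → 2024-03-27
item=Q: actual_date=NULL, scheduled_date=NULL, requested_date=NULL, → literal 2024-04-14 → 2024-04-14
item=R: actual_date=NULL, scheduled_date=2024-12-08 → 2024-12-08
item=T: actual_date=2024-06-21 → 2024-06-21
item=Y: actual_date=2024-05-03 → 2024-05-03
item=Z: actual_date=NULL, scheduled_date=2024-06-27 → 2024-06-27

2024-04-03, 2024-09-21, 2024-08-27, 2024-01-03, 2024-02-27, 2024-01-08, 2024-04-08, 2024-07-08, 2024-03-27, 2024-04-14, 2024-12-08, 2024-06-21, 2024-05-03, 2024-06-27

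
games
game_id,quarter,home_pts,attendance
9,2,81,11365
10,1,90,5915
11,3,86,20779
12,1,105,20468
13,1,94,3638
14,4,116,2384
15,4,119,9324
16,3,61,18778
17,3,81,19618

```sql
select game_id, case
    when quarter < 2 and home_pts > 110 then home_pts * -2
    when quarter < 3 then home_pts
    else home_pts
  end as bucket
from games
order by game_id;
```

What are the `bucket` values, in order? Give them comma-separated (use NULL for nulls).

game_id=9: quarter < 3 → 81
game_id=10: quarter < 3 → 90
game_id=11: ELSE → 86
game_id=12: quarter < 3 → 105
game_id=13: quarter < 3 → 94
game_id=14: ELSE → 116
game_id=15: ELSE → 119
game_id=16: ELSE → 61
game_id=17: ELSE → 81

81, 90, 86, 105, 94, 116, 119, 61, 81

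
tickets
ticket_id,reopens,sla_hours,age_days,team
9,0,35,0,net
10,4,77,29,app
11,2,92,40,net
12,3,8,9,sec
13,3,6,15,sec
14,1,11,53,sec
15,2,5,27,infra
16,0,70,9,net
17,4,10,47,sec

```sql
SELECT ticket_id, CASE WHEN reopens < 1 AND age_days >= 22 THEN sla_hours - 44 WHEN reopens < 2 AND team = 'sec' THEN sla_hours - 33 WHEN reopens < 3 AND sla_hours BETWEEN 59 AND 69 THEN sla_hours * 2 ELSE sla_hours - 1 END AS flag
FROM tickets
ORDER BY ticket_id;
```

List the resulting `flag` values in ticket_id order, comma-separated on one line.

ticket_id=9: ELSE → 34
ticket_id=10: ELSE → 76
ticket_id=11: ELSE → 91
ticket_id=12: ELSE → 7
ticket_id=13: ELSE → 5
ticket_id=14: reopens < 2 AND team = 'sec' → -22
ticket_id=15: ELSE → 4
ticket_id=16: ELSE → 69
ticket_id=17: ELSE → 9

34, 76, 91, 7, 5, -22, 4, 69, 9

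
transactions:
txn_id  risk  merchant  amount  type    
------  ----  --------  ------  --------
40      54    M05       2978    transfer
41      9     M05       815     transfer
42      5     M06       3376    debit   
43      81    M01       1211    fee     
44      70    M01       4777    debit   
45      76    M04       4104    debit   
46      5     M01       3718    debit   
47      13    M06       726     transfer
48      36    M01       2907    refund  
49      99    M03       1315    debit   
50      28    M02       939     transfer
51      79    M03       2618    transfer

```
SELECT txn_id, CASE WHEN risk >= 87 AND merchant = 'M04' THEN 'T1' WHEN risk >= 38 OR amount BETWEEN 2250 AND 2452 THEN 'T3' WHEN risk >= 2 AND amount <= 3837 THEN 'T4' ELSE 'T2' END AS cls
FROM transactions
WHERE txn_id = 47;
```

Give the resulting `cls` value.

txn_id = 47: risk=13, merchant=M06, amount=726, type=transfer.
risk >= 87 AND merchant = 'M04' → false
risk >= 38 OR amount BETWEEN 2250 AND 2452 → false
risk >= 2 AND amount <= 3837 → true → T4

T4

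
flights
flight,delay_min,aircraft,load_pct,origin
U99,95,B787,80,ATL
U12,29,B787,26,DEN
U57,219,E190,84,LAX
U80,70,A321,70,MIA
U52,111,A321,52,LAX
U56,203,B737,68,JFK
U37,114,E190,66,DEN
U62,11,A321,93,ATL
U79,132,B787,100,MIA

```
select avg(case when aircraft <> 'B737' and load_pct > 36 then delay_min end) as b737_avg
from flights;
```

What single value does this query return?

107.4285714286

flight=U99: ✓ → 95
flight=U12: ✗
flight=U57: ✓ → 219
flight=U80: ✓ → 70
flight=U52: ✓ → 111
flight=U56: ✗
flight=U37: ✓ → 114
flight=U62: ✓ → 11
flight=U79: ✓ → 132
b737_avg = (95 + 219 + 70 + 111 + 114 + 11 + 132) / 7 = 107.4285714286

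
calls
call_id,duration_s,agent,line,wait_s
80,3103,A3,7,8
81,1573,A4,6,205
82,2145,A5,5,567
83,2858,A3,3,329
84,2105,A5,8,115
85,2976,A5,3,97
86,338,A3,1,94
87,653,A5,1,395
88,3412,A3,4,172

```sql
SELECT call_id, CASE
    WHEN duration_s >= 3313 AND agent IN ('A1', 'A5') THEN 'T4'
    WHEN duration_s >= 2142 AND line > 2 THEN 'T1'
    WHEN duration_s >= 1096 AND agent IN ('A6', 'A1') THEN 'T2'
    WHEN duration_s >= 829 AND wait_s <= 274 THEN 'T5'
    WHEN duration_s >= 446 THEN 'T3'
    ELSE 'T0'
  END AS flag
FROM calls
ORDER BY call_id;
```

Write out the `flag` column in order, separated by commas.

call_id=80: duration_s >= 2142 AND line > 2 → T1
call_id=81: duration_s >= 829 AND wait_s <= 274 → T5
call_id=82: duration_s >= 2142 AND line > 2 → T1
call_id=83: duration_s >= 2142 AND line > 2 → T1
call_id=84: duration_s >= 829 AND wait_s <= 274 → T5
call_id=85: duration_s >= 2142 AND line > 2 → T1
call_id=86: ELSE → T0
call_id=87: duration_s >= 446 → T3
call_id=88: duration_s >= 2142 AND line > 2 → T1

T1, T5, T1, T1, T5, T1, T0, T3, T1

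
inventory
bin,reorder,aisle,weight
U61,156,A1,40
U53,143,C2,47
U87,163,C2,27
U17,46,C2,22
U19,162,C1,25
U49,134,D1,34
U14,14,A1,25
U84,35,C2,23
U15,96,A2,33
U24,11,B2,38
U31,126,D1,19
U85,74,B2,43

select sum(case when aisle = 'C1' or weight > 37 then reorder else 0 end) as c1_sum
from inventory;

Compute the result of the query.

546

bin=U61: ✓ → 156
bin=U53: ✓ → 143
bin=U87: ✗
bin=U17: ✗
bin=U19: ✓ → 162
bin=U49: ✗
bin=U14: ✗
bin=U84: ✗
bin=U15: ✗
bin=U24: ✓ → 11
bin=U31: ✗
bin=U85: ✓ → 74
c1_sum = 156 + 143 + 162 + 11 + 74 = 546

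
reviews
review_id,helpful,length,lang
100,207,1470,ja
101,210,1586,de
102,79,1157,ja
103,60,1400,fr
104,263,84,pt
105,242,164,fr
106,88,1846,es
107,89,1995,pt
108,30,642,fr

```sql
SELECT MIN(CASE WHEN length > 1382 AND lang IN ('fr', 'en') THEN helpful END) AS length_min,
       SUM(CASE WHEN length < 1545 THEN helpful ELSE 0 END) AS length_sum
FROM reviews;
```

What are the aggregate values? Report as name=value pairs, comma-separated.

[length_min: length > 1382 AND lang IN ('fr', 'en')]
review_id=100: ✗
review_id=101: ✗
review_id=102: ✗
review_id=103: ✓ → 60
review_id=104: ✗
review_id=105: ✗
review_id=106: ✗
review_id=107: ✗
review_id=108: ✗
length_min = MIN(60) = 60
—
[length_sum: length < 1545]
review_id=100: ✓ → 207
review_id=101: ✗
review_id=102: ✓ → 79
review_id=103: ✓ → 60
review_id=104: ✓ → 263
review_id=105: ✓ → 242
review_id=106: ✗
review_id=107: ✗
review_id=108: ✓ → 30
length_sum = 207 + 79 + 60 + 263 + 242 + 30 = 881

length_min=60, length_sum=881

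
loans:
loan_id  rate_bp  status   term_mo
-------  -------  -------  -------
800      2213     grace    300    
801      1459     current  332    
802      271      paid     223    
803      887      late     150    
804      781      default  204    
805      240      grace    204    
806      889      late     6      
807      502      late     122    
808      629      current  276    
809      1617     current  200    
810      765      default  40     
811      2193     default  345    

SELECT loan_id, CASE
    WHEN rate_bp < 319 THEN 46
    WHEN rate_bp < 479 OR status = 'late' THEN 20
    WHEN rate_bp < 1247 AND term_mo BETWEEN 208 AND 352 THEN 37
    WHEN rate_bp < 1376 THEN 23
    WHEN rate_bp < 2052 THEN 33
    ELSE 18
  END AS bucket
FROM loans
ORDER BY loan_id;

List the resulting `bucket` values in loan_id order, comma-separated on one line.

loan_id=800: ELSE → 18
loan_id=801: rate_bp < 2052 → 33
loan_id=802: rate_bp < 319 → 46
loan_id=803: rate_bp < 479 OR status = 'late' → 20
loan_id=804: rate_bp < 1376 → 23
loan_id=805: rate_bp < 319 → 46
loan_id=806: rate_bp < 479 OR status = 'late' → 20
loan_id=807: rate_bp < 479 OR status = 'late' → 20
loan_id=808: rate_bp < 1247 AND term_mo BETWEEN 208 AND 352 → 37
loan_id=809: rate_bp < 2052 → 33
loan_id=810: rate_bp < 1376 → 23
loan_id=811: ELSE → 18

18, 33, 46, 20, 23, 46, 20, 20, 37, 33, 23, 18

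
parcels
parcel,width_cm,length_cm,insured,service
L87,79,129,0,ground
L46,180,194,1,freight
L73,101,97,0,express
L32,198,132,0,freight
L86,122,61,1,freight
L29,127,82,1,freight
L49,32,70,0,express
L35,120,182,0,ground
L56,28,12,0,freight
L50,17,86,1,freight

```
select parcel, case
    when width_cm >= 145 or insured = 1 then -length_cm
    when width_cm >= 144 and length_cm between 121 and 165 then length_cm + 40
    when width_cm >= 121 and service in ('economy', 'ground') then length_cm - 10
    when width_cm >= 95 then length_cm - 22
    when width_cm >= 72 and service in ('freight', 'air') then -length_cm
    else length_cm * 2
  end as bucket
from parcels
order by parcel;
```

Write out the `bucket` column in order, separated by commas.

-82, -132, 160, -194, 140, -86, 24, 75, -61, 258

parcel=L29: width_cm >= 145 or insured = 1 → -82
parcel=L32: width_cm >= 145 or insured = 1 → -132
parcel=L35: width_cm >= 95 → 160
parcel=L46: width_cm >= 145 or insured = 1 → -194
parcel=L49: ELSE → 140
parcel=L50: width_cm >= 145 or insured = 1 → -86
parcel=L56: ELSE → 24
parcel=L73: width_cm >= 95 → 75
parcel=L86: width_cm >= 145 or insured = 1 → -61
parcel=L87: ELSE → 258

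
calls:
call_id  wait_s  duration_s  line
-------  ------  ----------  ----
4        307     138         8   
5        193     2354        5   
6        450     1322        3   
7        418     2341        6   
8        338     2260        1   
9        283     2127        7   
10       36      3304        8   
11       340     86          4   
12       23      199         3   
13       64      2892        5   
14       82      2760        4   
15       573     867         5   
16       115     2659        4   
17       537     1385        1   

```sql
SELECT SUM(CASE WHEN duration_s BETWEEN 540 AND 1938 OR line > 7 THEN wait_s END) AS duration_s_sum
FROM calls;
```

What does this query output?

1903

call_id=4: ✓ → 307
call_id=5: ✗
call_id=6: ✓ → 450
call_id=7: ✗
call_id=8: ✗
call_id=9: ✗
call_id=10: ✓ → 36
call_id=11: ✗
call_id=12: ✗
call_id=13: ✗
call_id=14: ✗
call_id=15: ✓ → 573
call_id=16: ✗
call_id=17: ✓ → 537
duration_s_sum = 307 + 450 + 36 + 573 + 537 = 1903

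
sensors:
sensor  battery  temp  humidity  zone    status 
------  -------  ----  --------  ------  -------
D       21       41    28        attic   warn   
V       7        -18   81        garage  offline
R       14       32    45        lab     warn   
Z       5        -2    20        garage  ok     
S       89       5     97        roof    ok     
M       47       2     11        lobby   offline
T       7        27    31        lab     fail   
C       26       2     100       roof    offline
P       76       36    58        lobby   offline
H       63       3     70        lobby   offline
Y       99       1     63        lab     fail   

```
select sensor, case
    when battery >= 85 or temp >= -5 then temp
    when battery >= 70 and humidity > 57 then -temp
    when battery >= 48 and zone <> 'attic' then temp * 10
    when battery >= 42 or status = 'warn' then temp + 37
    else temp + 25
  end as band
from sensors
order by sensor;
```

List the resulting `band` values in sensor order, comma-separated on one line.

2, 41, 3, 2, 36, 32, 5, 27, 7, 1, -2

sensor=C: battery >= 85 or temp >= -5 → 2
sensor=D: battery >= 85 or temp >= -5 → 41
sensor=H: battery >= 85 or temp >= -5 → 3
sensor=M: battery >= 85 or temp >= -5 → 2
sensor=P: battery >= 85 or temp >= -5 → 36
sensor=R: battery >= 85 or temp >= -5 → 32
sensor=S: battery >= 85 or temp >= -5 → 5
sensor=T: battery >= 85 or temp >= -5 → 27
sensor=V: ELSE → 7
sensor=Y: battery >= 85 or temp >= -5 → 1
sensor=Z: battery >= 85 or temp >= -5 → -2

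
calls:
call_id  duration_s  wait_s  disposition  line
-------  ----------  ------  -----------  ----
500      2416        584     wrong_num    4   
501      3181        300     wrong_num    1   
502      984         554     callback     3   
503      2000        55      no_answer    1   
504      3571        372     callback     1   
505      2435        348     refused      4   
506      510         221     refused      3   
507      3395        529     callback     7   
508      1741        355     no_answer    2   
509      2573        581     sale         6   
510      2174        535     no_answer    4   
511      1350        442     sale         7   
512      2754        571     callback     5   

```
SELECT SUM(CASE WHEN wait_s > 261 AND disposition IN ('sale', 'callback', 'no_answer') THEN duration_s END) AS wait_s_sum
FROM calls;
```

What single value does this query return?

18542

call_id=500: ✗
call_id=501: ✗
call_id=502: ✓ → 984
call_id=503: ✗
call_id=504: ✓ → 3571
call_id=505: ✗
call_id=506: ✗
call_id=507: ✓ → 3395
call_id=508: ✓ → 1741
call_id=509: ✓ → 2573
call_id=510: ✓ → 2174
call_id=511: ✓ → 1350
call_id=512: ✓ → 2754
wait_s_sum = 984 + 3571 + 3395 + 1741 + 2573 + 2174 + 1350 + 2754 = 18542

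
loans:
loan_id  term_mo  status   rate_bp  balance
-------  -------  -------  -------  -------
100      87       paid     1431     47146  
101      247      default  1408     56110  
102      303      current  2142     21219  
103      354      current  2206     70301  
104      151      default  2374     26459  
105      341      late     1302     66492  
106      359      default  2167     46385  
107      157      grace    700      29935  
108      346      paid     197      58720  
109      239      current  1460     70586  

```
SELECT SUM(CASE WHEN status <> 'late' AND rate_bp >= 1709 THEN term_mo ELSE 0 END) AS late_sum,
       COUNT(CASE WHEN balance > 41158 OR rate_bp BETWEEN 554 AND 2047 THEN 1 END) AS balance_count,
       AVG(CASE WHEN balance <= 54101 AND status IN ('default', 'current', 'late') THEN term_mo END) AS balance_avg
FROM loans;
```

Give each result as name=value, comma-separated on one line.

late_sum=1167, balance_count=8, balance_avg=271

[late_sum: status <> 'late' AND rate_bp >= 1709]
loan_id=100: ✗
loan_id=101: ✗
loan_id=102: ✓ → 303
loan_id=103: ✓ → 354
loan_id=104: ✓ → 151
loan_id=105: ✗
loan_id=106: ✓ → 359
loan_id=107: ✗
loan_id=108: ✗
loan_id=109: ✗
late_sum = 303 + 354 + 151 + 359 = 1167
—
[balance_count: balance > 41158 OR rate_bp BETWEEN 554 AND 2047]
loan_id=100: ✓ → 1
loan_id=101: ✓ → 1
loan_id=102: ✗
loan_id=103: ✓ → 1
loan_id=104: ✗
loan_id=105: ✓ → 1
loan_id=106: ✓ → 1
loan_id=107: ✓ → 1
loan_id=108: ✓ → 1
loan_id=109: ✓ → 1
balance_count = COUNT(1, 1, 1, 1, 1, 1, 1, 1) = 8
—
[balance_avg: balance <= 54101 AND status IN ('default', 'current', 'late')]
loan_id=100: ✗
loan_id=101: ✗
loan_id=102: ✓ → 303
loan_id=103: ✗
loan_id=104: ✓ → 151
loan_id=105: ✗
loan_id=106: ✓ → 359
loan_id=107: ✗
loan_id=108: ✗
loan_id=109: ✗
balance_avg = (303 + 151 + 359) / 3 = 271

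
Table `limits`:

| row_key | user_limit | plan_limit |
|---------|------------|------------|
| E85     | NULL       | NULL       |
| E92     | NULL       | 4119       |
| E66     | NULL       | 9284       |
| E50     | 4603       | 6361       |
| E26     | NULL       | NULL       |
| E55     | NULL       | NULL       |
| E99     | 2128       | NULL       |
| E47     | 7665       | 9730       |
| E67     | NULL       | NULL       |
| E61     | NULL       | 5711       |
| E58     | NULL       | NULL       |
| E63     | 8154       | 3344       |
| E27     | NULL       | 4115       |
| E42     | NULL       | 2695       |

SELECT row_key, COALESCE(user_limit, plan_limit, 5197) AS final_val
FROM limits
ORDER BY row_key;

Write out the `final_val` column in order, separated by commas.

row_key=E26: user_limit=NULL, plan_limit=NULL, → literal 5197 → 5197
row_key=E27: user_limit=NULL, plan_limit=4115 → 4115
row_key=E42: user_limit=NULL, plan_limit=2695 → 2695
row_key=E47: user_limit=7665 → 7665
row_key=E50: user_limit=4603 → 4603
row_key=E55: user_limit=NULL, plan_limit=NULL, → literal 5197 → 5197
row_key=E58: user_limit=NULL, plan_limit=NULL, → literal 5197 → 5197
row_key=E61: user_limit=NULL, plan_limit=5711 → 5711
row_key=E63: user_limit=8154 → 8154
row_key=E66: user_limit=NULL, plan_limit=9284 → 9284
row_key=E67: user_limit=NULL, plan_limit=NULL, → literal 5197 → 5197
row_key=E85: user_limit=NULL, plan_limit=NULL, → literal 5197 → 5197
row_key=E92: user_limit=NULL, plan_limit=4119 → 4119
row_key=E99: user_limit=2128 → 2128

5197, 4115, 2695, 7665, 4603, 5197, 5197, 5711, 8154, 9284, 5197, 5197, 4119, 2128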